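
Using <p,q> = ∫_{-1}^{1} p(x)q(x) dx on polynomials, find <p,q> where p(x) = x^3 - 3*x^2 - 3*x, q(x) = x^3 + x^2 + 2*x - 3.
<p,q> = 24/35

Expand the product: p(x)·q(x) = x^6 - 2*x^5 - 4*x^4 - 12*x^3 + 3*x^2 + 9*x.
∫_{-1}^{1} of each monomial x^k gives [2/(k+1) if k even, 0 if k odd]. Integrating term-by-term (or equivalently evaluating the antiderivative F(x) = x^7/7 - x^6/3 - 4*x^5/5 - 3*x^4 + x^3 + 9*x^2/2 at the endpoints):
  F(1) − F(−1) = 317/210 − (173/210) = 24/35.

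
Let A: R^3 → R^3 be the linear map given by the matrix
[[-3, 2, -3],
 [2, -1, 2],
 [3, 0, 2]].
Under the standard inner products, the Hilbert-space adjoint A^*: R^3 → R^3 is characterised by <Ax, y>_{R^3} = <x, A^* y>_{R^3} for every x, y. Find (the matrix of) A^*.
A^* = A^T =
[[-3, 2, 3],
 [2, -1, 0],
 [-3, 2, 2]]

For real matrices with standard dot products, the defining identity <Ax, y> = <x, A^* y> gives (Ax)^T y = x^T (A^*) y, i.e. x^T A^T y = x^T (A^*) y. Since this holds for all x, y, we must have A^* = A^T. Therefore
A^* =
[[-3, 2, 3],
 [2, -1, 0],
 [-3, 2, 2]].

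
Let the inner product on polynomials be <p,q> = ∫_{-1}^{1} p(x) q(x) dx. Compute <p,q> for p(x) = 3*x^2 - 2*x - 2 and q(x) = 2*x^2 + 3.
<p,q> = -94/15

Expand the product: p(x)·q(x) = 6*x^4 - 4*x^3 + 5*x^2 - 6*x - 6.
∫_{-1}^{1} of each monomial x^k gives [2/(k+1) if k even, 0 if k odd]. Integrating term-by-term (or equivalently evaluating the antiderivative F(x) = 6*x^5/5 - x^4 + 5*x^3/3 - 3*x^2 - 6*x at the endpoints):
  F(1) − F(−1) = -107/15 − (-13/15) = -94/15.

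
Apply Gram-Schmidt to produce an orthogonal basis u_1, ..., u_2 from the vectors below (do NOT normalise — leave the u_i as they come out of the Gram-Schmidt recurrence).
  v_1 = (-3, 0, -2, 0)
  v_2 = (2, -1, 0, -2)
Orthogonal basis:
  u_1 = (-3, 0, -2, 0)
  u_2 = (8/13, -1, -12/13, -2)

Apply the Gram-Schmidt recurrence
  u_1 = v_1
  u_i = v_i − Σ_{j<i} ((v_i · u_j) / (u_j · u_j)) · u_j.

Step by step this gives:
  u_1 = (-3, 0, -2, 0)
  u_2 = (8/13, -1, -12/13, -2)

Orthogonality check:
  u_2 · u_1 = 0 (should be 0)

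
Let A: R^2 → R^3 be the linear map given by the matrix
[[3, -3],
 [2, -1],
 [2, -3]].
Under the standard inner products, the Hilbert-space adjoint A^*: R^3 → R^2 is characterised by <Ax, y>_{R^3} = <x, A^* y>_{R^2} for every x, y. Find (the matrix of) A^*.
A^* = A^T =
[[3, 2, 2],
 [-3, -1, -3]]

For real matrices with standard dot products, the defining identity <Ax, y> = <x, A^* y> gives (Ax)^T y = x^T (A^*) y, i.e. x^T A^T y = x^T (A^*) y. Since this holds for all x, y, we must have A^* = A^T. Therefore
A^* =
[[3, 2, 2],
 [-3, -1, -3]].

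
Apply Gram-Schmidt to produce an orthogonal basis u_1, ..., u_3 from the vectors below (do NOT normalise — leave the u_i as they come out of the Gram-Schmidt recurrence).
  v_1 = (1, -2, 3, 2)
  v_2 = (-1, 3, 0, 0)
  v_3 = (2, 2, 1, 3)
Orthogonal basis:
  u_1 = (1, -2, 3, 2)
  u_2 = (-11/18, 20/9, 7/6, 7/9)
  u_3 = (285/131, 95/131, -163/131, 197/131)

Apply the Gram-Schmidt recurrence
  u_1 = v_1
  u_i = v_i − Σ_{j<i} ((v_i · u_j) / (u_j · u_j)) · u_j.

Step by step this gives:
  u_1 = (1, -2, 3, 2)
  u_2 = (-11/18, 20/9, 7/6, 7/9)
  u_3 = (285/131, 95/131, -163/131, 197/131)

Orthogonality check:
  u_2 · u_1 = 0 (should be 0)
  u_3 · u_1 = 0 (should be 0)
  u_3 · u_2 = 0 (should be 0)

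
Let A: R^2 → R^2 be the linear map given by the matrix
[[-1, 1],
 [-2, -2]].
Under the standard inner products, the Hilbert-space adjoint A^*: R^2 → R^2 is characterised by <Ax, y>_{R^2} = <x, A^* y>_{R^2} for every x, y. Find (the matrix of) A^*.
A^* = A^T =
[[-1, -2],
 [1, -2]]

For real matrices with standard dot products, the defining identity <Ax, y> = <x, A^* y> gives (Ax)^T y = x^T (A^*) y, i.e. x^T A^T y = x^T (A^*) y. Since this holds for all x, y, we must have A^* = A^T. Therefore
A^* =
[[-1, -2],
 [1, -2]].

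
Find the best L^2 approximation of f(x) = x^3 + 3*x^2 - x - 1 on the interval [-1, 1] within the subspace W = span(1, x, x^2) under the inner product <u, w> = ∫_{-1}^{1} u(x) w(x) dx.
g(x) = 3*x^2 - 2*x/5 - 1

The best approximation g ∈ W is the orthogonal projection of f onto W. Writing g = a_0 + a_1 x + a_2 x^2, the coefficients solve the normal equations G · a = b where
  G_{ij} = <φ_i, φ_j> and b_i = <f, φ_i>, with φ_0 = 1, φ_1 = x, φ_2 = x^2.
G =
  [2, 0, 2/3]
  [0, 2/3, 0]
  [2/3, 0, 2/5],
b = (0, -4/15, 8/15).
Solving gives a_0 = -1, a_1 = -2/5, a_2 = 3, so
  g(x) = 3*x^2 - 2*x/5 - 1.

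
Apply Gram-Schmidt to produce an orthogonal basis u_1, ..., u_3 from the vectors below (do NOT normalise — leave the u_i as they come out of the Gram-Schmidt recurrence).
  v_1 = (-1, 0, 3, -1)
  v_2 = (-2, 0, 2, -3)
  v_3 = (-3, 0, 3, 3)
Orthogonal basis:
  u_1 = (-1, 0, 3, -1)
  u_2 = (-1, 0, -1, -2)
  u_3 = (-35/11, 0, -5/11, 20/11)

Apply the Gram-Schmidt recurrence
  u_1 = v_1
  u_i = v_i − Σ_{j<i} ((v_i · u_j) / (u_j · u_j)) · u_j.

Step by step this gives:
  u_1 = (-1, 0, 3, -1)
  u_2 = (-1, 0, -1, -2)
  u_3 = (-35/11, 0, -5/11, 20/11)

Orthogonality check:
  u_2 · u_1 = 0 (should be 0)
  u_3 · u_1 = 0 (should be 0)
  u_3 · u_2 = 0 (should be 0)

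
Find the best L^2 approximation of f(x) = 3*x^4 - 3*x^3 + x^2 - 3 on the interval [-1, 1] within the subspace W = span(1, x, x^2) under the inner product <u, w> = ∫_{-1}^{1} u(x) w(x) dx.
g(x) = 25*x^2/7 - 9*x/5 - 114/35

The best approximation g ∈ W is the orthogonal projection of f onto W. Writing g = a_0 + a_1 x + a_2 x^2, the coefficients solve the normal equations G · a = b where
  G_{ij} = <φ_i, φ_j> and b_i = <f, φ_i>, with φ_0 = 1, φ_1 = x, φ_2 = x^2.
G =
  [2, 0, 2/3]
  [0, 2/3, 0]
  [2/3, 0, 2/5],
b = (-62/15, -6/5, -26/35).
Solving gives a_0 = -114/35, a_1 = -9/5, a_2 = 25/7, so
  g(x) = 25*x^2/7 - 9*x/5 - 114/35.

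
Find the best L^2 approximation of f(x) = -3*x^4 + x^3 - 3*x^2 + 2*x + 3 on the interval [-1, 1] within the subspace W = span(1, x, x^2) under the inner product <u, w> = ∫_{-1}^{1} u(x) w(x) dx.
g(x) = -39*x^2/7 + 13*x/5 + 114/35

The best approximation g ∈ W is the orthogonal projection of f onto W. Writing g = a_0 + a_1 x + a_2 x^2, the coefficients solve the normal equations G · a = b where
  G_{ij} = <φ_i, φ_j> and b_i = <f, φ_i>, with φ_0 = 1, φ_1 = x, φ_2 = x^2.
G =
  [2, 0, 2/3]
  [0, 2/3, 0]
  [2/3, 0, 2/5],
b = (14/5, 26/15, -2/35).
Solving gives a_0 = 114/35, a_1 = 13/5, a_2 = -39/7, so
  g(x) = -39*x^2/7 + 13*x/5 + 114/35.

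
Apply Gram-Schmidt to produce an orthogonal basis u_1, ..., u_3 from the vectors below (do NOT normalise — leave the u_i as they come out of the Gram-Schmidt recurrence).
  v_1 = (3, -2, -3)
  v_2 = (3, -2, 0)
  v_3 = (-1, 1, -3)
Orthogonal basis:
  u_1 = (3, -2, -3)
  u_2 = (27/22, -9/11, 39/22)
  u_3 = (2/13, 3/13, 0)

Apply the Gram-Schmidt recurrence
  u_1 = v_1
  u_i = v_i − Σ_{j<i} ((v_i · u_j) / (u_j · u_j)) · u_j.

Step by step this gives:
  u_1 = (3, -2, -3)
  u_2 = (27/22, -9/11, 39/22)
  u_3 = (2/13, 3/13, 0)

Orthogonality check:
  u_2 · u_1 = 0 (should be 0)
  u_3 · u_1 = 0 (should be 0)
  u_3 · u_2 = 0 (should be 0)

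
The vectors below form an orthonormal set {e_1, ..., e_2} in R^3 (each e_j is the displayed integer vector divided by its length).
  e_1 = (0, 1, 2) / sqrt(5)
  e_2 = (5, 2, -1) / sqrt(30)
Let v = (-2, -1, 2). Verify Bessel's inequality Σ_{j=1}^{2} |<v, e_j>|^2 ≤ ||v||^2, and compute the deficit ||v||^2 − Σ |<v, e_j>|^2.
Σ |<v, e_j>|^2 = 25/3; ||v||^2 = 9; deficit = 2/3

Write each e_j = u_j / sqrt(<u_j, u_j>) where u_j is the displayed integer vector. Then <v, e_j> = <v, u_j> / sqrt(<u_j, u_j>), so |<v, e_j>|^2 = <v, u_j>^2 / <u_j, u_j>.
Coefficients: <v, e_1> = 3/sqrt(5), <v, e_2> = -14/sqrt(30).
Square and sum: Σ |<v, e_j>|^2 = 25/3.
Compute ||v||^2 = v·v = 9.
Deficit = 9 − 25/3 = 2/3 ≥ 0, confirming Bessel's inequality. (The deficit equals ||v − Σ <v,e_j> e_j||^2, the squared distance from v to span{e_j}.)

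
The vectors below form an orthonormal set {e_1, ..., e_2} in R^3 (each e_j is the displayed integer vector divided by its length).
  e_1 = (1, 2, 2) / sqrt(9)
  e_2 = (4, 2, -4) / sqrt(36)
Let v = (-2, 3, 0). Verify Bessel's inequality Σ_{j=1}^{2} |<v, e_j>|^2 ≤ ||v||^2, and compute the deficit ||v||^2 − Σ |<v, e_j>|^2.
Σ |<v, e_j>|^2 = 17/9; ||v||^2 = 13; deficit = 100/9

Write each e_j = u_j / sqrt(<u_j, u_j>) where u_j is the displayed integer vector. Then <v, e_j> = <v, u_j> / sqrt(<u_j, u_j>), so |<v, e_j>|^2 = <v, u_j>^2 / <u_j, u_j>.
Coefficients: <v, e_1> = 4/sqrt(9), <v, e_2> = -2/sqrt(36).
Square and sum: Σ |<v, e_j>|^2 = 17/9.
Compute ||v||^2 = v·v = 13.
Deficit = 13 − 17/9 = 100/9 ≥ 0, confirming Bessel's inequality. (The deficit equals ||v − Σ <v,e_j> e_j||^2, the squared distance from v to span{e_j}.)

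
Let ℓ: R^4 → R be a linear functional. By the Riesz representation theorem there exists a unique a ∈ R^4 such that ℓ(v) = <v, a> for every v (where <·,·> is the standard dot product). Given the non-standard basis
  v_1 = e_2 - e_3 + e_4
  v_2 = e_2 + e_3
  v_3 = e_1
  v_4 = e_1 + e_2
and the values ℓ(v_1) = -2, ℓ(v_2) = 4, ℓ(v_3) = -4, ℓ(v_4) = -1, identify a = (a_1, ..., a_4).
a = (-4, 3, 1, -4)

Write a = (a_1, ..., a_4) in the standard basis. For each basis vector v_i, ℓ(v_i) = <v_i, a> is a linear equation in the a_j's. Collect the n equations into a matrix system V a = ℓ, where row i of V is v_i (expressed in the standard basis). Since V is invertible (lower-triangular with 1s on the diagonal, up to permutation), solve by back-substitution:
  V =
[[0, 1, -1, 1],
 [0, 1, 1, 0],
 [1, 0, 0, 0],
 [1, 1, 0, 0]]
  V a = (-2, 4, -4, -1)
Solving gives a = (-4, 3, 1, -4).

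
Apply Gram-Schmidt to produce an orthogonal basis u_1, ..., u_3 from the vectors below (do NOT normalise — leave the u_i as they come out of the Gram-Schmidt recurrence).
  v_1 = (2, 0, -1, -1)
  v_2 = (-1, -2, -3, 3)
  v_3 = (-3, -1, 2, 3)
Orthogonal basis:
  u_1 = (2, 0, -1, -1)
  u_2 = (-1/3, -2, -10/3, 8/3)
  u_3 = (49/67, -41/67, 109/134, 87/134)

Apply the Gram-Schmidt recurrence
  u_1 = v_1
  u_i = v_i − Σ_{j<i} ((v_i · u_j) / (u_j · u_j)) · u_j.

Step by step this gives:
  u_1 = (2, 0, -1, -1)
  u_2 = (-1/3, -2, -10/3, 8/3)
  u_3 = (49/67, -41/67, 109/134, 87/134)

Orthogonality check:
  u_2 · u_1 = 0 (should be 0)
  u_3 · u_1 = 0 (should be 0)
  u_3 · u_2 = 0 (should be 0)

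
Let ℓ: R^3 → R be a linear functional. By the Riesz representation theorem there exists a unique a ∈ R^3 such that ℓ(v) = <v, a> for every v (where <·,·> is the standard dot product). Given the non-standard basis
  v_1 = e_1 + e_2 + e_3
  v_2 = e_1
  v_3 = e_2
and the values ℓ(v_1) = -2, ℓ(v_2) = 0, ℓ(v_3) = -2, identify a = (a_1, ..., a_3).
a = (0, -2, 0)

Write a = (a_1, ..., a_3) in the standard basis. For each basis vector v_i, ℓ(v_i) = <v_i, a> is a linear equation in the a_j's. Collect the n equations into a matrix system V a = ℓ, where row i of V is v_i (expressed in the standard basis). Since V is invertible (lower-triangular with 1s on the diagonal, up to permutation), solve by back-substitution:
  V =
[[1, 1, 1],
 [1, 0, 0],
 [0, 1, 0]]
  V a = (-2, 0, -2)
Solving gives a = (0, -2, 0).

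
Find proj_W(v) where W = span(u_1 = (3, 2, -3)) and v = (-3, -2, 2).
proj_W(v) = (-57/22, -19/11, 57/22)

Set up U = [u_1 | ... | u_1] ∈ R^(3×1). The projector onto W = col(U) is P = U (U^T U)^(-1) U^T.
Compute U^T U =
  [22],
and U^T v = (-19).
Solve U^T U · c = U^T v for the coefficients: c = (-19/22). The projection is proj_W(v) = U c.
Check: (v - proj_W(v)) · u_1 = 0  (should be 0).
Result: proj_W(v) = (-57/22, -19/11, 57/22).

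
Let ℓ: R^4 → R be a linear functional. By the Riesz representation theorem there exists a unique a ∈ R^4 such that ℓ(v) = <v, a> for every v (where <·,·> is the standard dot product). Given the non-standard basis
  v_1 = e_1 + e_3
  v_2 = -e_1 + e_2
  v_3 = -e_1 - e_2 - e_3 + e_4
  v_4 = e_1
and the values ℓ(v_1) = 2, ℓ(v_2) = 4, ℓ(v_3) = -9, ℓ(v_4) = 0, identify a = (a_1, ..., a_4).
a = (0, 4, 2, -3)

Write a = (a_1, ..., a_4) in the standard basis. For each basis vector v_i, ℓ(v_i) = <v_i, a> is a linear equation in the a_j's. Collect the n equations into a matrix system V a = ℓ, where row i of V is v_i (expressed in the standard basis). Since V is invertible (lower-triangular with 1s on the diagonal, up to permutation), solve by back-substitution:
  V =
[[1, 0, 1, 0],
 [-1, 1, 0, 0],
 [-1, -1, -1, 1],
 [1, 0, 0, 0]]
  V a = (2, 4, -9, 0)
Solving gives a = (0, 4, 2, -3).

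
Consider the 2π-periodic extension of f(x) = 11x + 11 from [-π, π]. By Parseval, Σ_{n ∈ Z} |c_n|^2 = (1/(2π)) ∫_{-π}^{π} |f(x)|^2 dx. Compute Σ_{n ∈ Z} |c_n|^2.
Σ |c_n|^2 = 121π^2/3 + 121

Expand and integrate term by term over [-π, π]:
  ∫ (11x)^2 dx = 121·(2π^3/3); ∫ 2·11·(11)·x dx = 0 (odd integrand); ∫ 11^2 dx = 121·2π.
So (1/(2π)) ∫_{-π}^{π} (11x + 11)^2 dx = 121π^2/3 + 121 = 121π^2/3 + 121.
Parseval ⇒ Σ |c_n|^2 = 121π^2/3 + 121.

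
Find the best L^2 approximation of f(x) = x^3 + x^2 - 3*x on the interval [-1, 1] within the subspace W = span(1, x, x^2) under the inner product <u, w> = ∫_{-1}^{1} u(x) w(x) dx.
g(x) = x^2 - 12*x/5

The best approximation g ∈ W is the orthogonal projection of f onto W. Writing g = a_0 + a_1 x + a_2 x^2, the coefficients solve the normal equations G · a = b where
  G_{ij} = <φ_i, φ_j> and b_i = <f, φ_i>, with φ_0 = 1, φ_1 = x, φ_2 = x^2.
G =
  [2, 0, 2/3]
  [0, 2/3, 0]
  [2/3, 0, 2/5],
b = (2/3, -8/5, 2/5).
Solving gives a_0 = 0, a_1 = -12/5, a_2 = 1, so
  g(x) = x^2 - 12*x/5.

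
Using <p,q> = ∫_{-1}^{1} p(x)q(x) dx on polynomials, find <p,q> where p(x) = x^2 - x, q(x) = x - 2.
<p,q> = -2

Expand the product: p(x)·q(x) = x^3 - 3*x^2 + 2*x.
∫_{-1}^{1} of each monomial x^k gives [2/(k+1) if k even, 0 if k odd]. Integrating term-by-term (or equivalently evaluating the antiderivative F(x) = x^4/4 - x^3 + x^2 at the endpoints):
  F(1) − F(−1) = 1/4 − (9/4) = -2.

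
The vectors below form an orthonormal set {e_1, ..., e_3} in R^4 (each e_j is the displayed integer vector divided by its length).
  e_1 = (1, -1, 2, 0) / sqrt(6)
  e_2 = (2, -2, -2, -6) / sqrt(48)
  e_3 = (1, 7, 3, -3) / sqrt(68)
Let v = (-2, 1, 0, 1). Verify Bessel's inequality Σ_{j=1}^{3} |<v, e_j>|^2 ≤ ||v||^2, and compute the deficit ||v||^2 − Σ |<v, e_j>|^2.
Σ |<v, e_j>|^2 = 155/34; ||v||^2 = 6; deficit = 49/34

Write each e_j = u_j / sqrt(<u_j, u_j>) where u_j is the displayed integer vector. Then <v, e_j> = <v, u_j> / sqrt(<u_j, u_j>), so |<v, e_j>|^2 = <v, u_j>^2 / <u_j, u_j>.
Coefficients: <v, e_1> = -3/sqrt(6), <v, e_2> = -12/sqrt(48), <v, e_3> = 2/sqrt(68).
Square and sum: Σ |<v, e_j>|^2 = 155/34.
Compute ||v||^2 = v·v = 6.
Deficit = 6 − 155/34 = 49/34 ≥ 0, confirming Bessel's inequality. (The deficit equals ||v − Σ <v,e_j> e_j||^2, the squared distance from v to span{e_j}.)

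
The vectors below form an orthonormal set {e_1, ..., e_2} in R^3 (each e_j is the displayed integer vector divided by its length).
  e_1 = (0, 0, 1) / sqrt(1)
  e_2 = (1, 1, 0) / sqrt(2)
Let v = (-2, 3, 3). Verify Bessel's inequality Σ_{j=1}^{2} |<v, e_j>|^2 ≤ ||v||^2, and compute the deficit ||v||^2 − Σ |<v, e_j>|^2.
Σ |<v, e_j>|^2 = 19/2; ||v||^2 = 22; deficit = 25/2

Write each e_j = u_j / sqrt(<u_j, u_j>) where u_j is the displayed integer vector. Then <v, e_j> = <v, u_j> / sqrt(<u_j, u_j>), so |<v, e_j>|^2 = <v, u_j>^2 / <u_j, u_j>.
Coefficients: <v, e_1> = 3/sqrt(1), <v, e_2> = 1/sqrt(2).
Square and sum: Σ |<v, e_j>|^2 = 19/2.
Compute ||v||^2 = v·v = 22.
Deficit = 22 − 19/2 = 25/2 ≥ 0, confirming Bessel's inequality. (The deficit equals ||v − Σ <v,e_j> e_j||^2, the squared distance from v to span{e_j}.)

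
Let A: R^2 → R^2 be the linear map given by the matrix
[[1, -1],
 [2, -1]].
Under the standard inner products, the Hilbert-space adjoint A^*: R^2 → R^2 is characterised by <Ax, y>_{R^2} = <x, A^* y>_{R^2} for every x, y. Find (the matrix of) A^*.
A^* = A^T =
[[1, 2],
 [-1, -1]]

For real matrices with standard dot products, the defining identity <Ax, y> = <x, A^* y> gives (Ax)^T y = x^T (A^*) y, i.e. x^T A^T y = x^T (A^*) y. Since this holds for all x, y, we must have A^* = A^T. Therefore
A^* =
[[1, 2],
 [-1, -1]].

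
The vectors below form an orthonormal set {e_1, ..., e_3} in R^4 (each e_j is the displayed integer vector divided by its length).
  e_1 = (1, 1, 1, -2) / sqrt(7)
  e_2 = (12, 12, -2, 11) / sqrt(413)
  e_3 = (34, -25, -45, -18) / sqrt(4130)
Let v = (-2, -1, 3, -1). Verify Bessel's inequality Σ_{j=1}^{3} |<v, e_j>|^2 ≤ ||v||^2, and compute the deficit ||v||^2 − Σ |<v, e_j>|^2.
Σ |<v, e_j>|^2 = 95/7; ||v||^2 = 15; deficit = 10/7

Write each e_j = u_j / sqrt(<u_j, u_j>) where u_j is the displayed integer vector. Then <v, e_j> = <v, u_j> / sqrt(<u_j, u_j>), so |<v, e_j>|^2 = <v, u_j>^2 / <u_j, u_j>.
Coefficients: <v, e_1> = 2/sqrt(7), <v, e_2> = -53/sqrt(413), <v, e_3> = -160/sqrt(4130).
Square and sum: Σ |<v, e_j>|^2 = 95/7.
Compute ||v||^2 = v·v = 15.
Deficit = 15 − 95/7 = 10/7 ≥ 0, confirming Bessel's inequality. (The deficit equals ||v − Σ <v,e_j> e_j||^2, the squared distance from v to span{e_j}.)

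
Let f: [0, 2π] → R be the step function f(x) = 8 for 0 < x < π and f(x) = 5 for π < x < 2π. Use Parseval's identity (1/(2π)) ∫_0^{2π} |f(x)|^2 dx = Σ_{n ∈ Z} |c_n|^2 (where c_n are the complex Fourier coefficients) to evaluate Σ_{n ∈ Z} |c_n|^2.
Σ |c_n|^2 = 89/2

Parseval equates the L^2 energy of f (normalised by 1/(2π)) with the ℓ^2 sum of its Fourier coefficients: (1/(2π)) ∫_0^{2π} |f|^2 = Σ |c_n|^2.
Compute the left side: (1/(2π)) [∫_0^π 8^2 dx + ∫_π^{2π} 5^2 dx] = (1/(2π)) · (64π + 25π) = (64 + 25)/2 = 89/2.
So Σ_{n ∈ Z} |c_n|^2 = 89/2.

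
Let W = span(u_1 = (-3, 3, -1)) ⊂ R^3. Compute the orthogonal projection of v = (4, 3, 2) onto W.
proj_W(v) = (15/19, -15/19, 5/19)

Set up U = [u_1 | ... | u_1] ∈ R^(3×1). The projector onto W = col(U) is P = U (U^T U)^(-1) U^T.
Compute U^T U =
  [19],
and U^T v = (-5).
Solve U^T U · c = U^T v for the coefficients: c = (-5/19). The projection is proj_W(v) = U c.
Check: (v - proj_W(v)) · u_1 = 0  (should be 0).
Result: proj_W(v) = (15/19, -15/19, 5/19).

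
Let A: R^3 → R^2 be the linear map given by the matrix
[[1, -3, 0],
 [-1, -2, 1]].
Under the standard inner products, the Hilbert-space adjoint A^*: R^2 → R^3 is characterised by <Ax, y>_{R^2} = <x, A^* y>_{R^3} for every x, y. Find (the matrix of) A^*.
A^* = A^T =
[[1, -1],
 [-3, -2],
 [0, 1]]

For real matrices with standard dot products, the defining identity <Ax, y> = <x, A^* y> gives (Ax)^T y = x^T (A^*) y, i.e. x^T A^T y = x^T (A^*) y. Since this holds for all x, y, we must have A^* = A^T. Therefore
A^* =
[[1, -1],
 [-3, -2],
 [0, 1]].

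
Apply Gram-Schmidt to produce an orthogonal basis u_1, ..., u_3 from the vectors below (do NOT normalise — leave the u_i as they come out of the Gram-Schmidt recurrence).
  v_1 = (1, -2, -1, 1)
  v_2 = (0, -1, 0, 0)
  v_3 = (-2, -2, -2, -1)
Orthogonal basis:
  u_1 = (1, -2, -1, 1)
  u_2 = (-2/7, -3/7, 2/7, -2/7)
  u_3 = (-5/3, 0, -7/3, -2/3)

Apply the Gram-Schmidt recurrence
  u_1 = v_1
  u_i = v_i − Σ_{j<i} ((v_i · u_j) / (u_j · u_j)) · u_j.

Step by step this gives:
  u_1 = (1, -2, -1, 1)
  u_2 = (-2/7, -3/7, 2/7, -2/7)
  u_3 = (-5/3, 0, -7/3, -2/3)

Orthogonality check:
  u_2 · u_1 = 0 (should be 0)
  u_3 · u_1 = 0 (should be 0)
  u_3 · u_2 = 0 (should be 0)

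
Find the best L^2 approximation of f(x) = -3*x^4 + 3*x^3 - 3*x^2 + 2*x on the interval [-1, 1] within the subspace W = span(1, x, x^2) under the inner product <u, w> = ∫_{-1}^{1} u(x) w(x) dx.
g(x) = -39*x^2/7 + 19*x/5 + 9/35

The best approximation g ∈ W is the orthogonal projection of f onto W. Writing g = a_0 + a_1 x + a_2 x^2, the coefficients solve the normal equations G · a = b where
  G_{ij} = <φ_i, φ_j> and b_i = <f, φ_i>, with φ_0 = 1, φ_1 = x, φ_2 = x^2.
G =
  [2, 0, 2/3]
  [0, 2/3, 0]
  [2/3, 0, 2/5],
b = (-16/5, 38/15, -72/35).
Solving gives a_0 = 9/35, a_1 = 19/5, a_2 = -39/7, so
  g(x) = -39*x^2/7 + 19*x/5 + 9/35.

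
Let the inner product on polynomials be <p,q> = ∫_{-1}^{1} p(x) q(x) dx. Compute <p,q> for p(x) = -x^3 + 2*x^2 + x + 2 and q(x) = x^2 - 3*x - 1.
<p,q> = -4

Expand the product: p(x)·q(x) = -x^5 + 5*x^4 - 4*x^3 - 3*x^2 - 7*x - 2.
∫_{-1}^{1} of each monomial x^k gives [2/(k+1) if k even, 0 if k odd]. Integrating term-by-term (or equivalently evaluating the antiderivative F(x) = -x^6/6 + x^5 - x^4 - x^3 - 7*x^2/2 - 2*x at the endpoints):
  F(1) − F(−1) = -20/3 − (-8/3) = -4.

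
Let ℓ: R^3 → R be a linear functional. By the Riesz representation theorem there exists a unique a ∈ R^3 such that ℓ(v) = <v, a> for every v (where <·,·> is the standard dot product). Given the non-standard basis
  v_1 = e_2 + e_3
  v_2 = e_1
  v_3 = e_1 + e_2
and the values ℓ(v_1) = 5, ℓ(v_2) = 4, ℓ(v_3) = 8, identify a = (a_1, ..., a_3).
a = (4, 4, 1)

Write a = (a_1, ..., a_3) in the standard basis. For each basis vector v_i, ℓ(v_i) = <v_i, a> is a linear equation in the a_j's. Collect the n equations into a matrix system V a = ℓ, where row i of V is v_i (expressed in the standard basis). Since V is invertible (lower-triangular with 1s on the diagonal, up to permutation), solve by back-substitution:
  V =
[[0, 1, 1],
 [1, 0, 0],
 [1, 1, 0]]
  V a = (5, 4, 8)
Solving gives a = (4, 4, 1).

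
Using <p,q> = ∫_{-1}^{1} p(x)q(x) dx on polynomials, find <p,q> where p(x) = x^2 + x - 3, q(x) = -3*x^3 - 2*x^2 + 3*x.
<p,q> = 4

Expand the product: p(x)·q(x) = -3*x^5 - 5*x^4 + 10*x^3 + 9*x^2 - 9*x.
∫_{-1}^{1} of each monomial x^k gives [2/(k+1) if k even, 0 if k odd]. Integrating term-by-term (or equivalently evaluating the antiderivative F(x) = -x^6/2 - x^5 + 5*x^4/2 + 3*x^3 - 9*x^2/2 at the endpoints):
  F(1) − F(−1) = -1/2 − (-9/2) = 4.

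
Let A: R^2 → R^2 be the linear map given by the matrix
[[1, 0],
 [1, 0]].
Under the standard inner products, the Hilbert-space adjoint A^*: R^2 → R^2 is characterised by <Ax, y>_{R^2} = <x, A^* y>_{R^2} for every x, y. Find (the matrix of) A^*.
A^* = A^T =
[[1, 1],
 [0, 0]]

For real matrices with standard dot products, the defining identity <Ax, y> = <x, A^* y> gives (Ax)^T y = x^T (A^*) y, i.e. x^T A^T y = x^T (A^*) y. Since this holds for all x, y, we must have A^* = A^T. Therefore
A^* =
[[1, 1],
 [0, 0]].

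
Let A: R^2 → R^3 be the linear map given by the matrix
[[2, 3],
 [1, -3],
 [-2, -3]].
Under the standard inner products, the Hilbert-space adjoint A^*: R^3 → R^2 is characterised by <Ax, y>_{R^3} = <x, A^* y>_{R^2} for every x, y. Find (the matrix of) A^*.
A^* = A^T =
[[2, 1, -2],
 [3, -3, -3]]

For real matrices with standard dot products, the defining identity <Ax, y> = <x, A^* y> gives (Ax)^T y = x^T (A^*) y, i.e. x^T A^T y = x^T (A^*) y. Since this holds for all x, y, we must have A^* = A^T. Therefore
A^* =
[[2, 1, -2],
 [3, -3, -3]].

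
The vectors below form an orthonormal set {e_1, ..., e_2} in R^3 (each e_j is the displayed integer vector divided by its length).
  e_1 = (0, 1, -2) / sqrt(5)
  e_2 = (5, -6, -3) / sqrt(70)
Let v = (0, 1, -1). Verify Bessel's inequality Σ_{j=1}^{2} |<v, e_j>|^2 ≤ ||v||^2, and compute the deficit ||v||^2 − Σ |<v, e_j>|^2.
Σ |<v, e_j>|^2 = 27/14; ||v||^2 = 2; deficit = 1/14

Write each e_j = u_j / sqrt(<u_j, u_j>) where u_j is the displayed integer vector. Then <v, e_j> = <v, u_j> / sqrt(<u_j, u_j>), so |<v, e_j>|^2 = <v, u_j>^2 / <u_j, u_j>.
Coefficients: <v, e_1> = 3/sqrt(5), <v, e_2> = -3/sqrt(70).
Square and sum: Σ |<v, e_j>|^2 = 27/14.
Compute ||v||^2 = v·v = 2.
Deficit = 2 − 27/14 = 1/14 ≥ 0, confirming Bessel's inequality. (The deficit equals ||v − Σ <v,e_j> e_j||^2, the squared distance from v to span{e_j}.)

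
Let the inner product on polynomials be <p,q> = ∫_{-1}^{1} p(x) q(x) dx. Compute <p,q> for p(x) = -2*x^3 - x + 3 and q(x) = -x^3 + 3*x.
<p,q> = -24/7

Expand the product: p(x)·q(x) = 2*x^6 - 5*x^4 - 3*x^3 - 3*x^2 + 9*x.
∫_{-1}^{1} of each monomial x^k gives [2/(k+1) if k even, 0 if k odd]. Integrating term-by-term (or equivalently evaluating the antiderivative F(x) = 2*x^7/7 - x^5 - 3*x^4/4 - x^3 + 9*x^2/2 at the endpoints):
  F(1) − F(−1) = 57/28 − (153/28) = -24/7.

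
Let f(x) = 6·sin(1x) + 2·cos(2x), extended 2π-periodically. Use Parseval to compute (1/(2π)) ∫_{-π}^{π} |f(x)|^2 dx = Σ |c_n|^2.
Σ |c_n|^2 = 20

Expand |f|^2 and use orthogonality of {sin(nx), cos(mx)} on [-π, π]:
  ∫_{-π}^{π} sin(nx)^2 dx = π, ∫ cos(mx)^2 dx = π, and cross terms integrate to 0.
So ∫_{-π}^{π} f(x)^2 dx = 6^2 · π + 2^2 · π = (36 + 4)π.
Divide by 2π: (36 + 4)/2 = 20.
By Parseval, this equals Σ |c_n|^2.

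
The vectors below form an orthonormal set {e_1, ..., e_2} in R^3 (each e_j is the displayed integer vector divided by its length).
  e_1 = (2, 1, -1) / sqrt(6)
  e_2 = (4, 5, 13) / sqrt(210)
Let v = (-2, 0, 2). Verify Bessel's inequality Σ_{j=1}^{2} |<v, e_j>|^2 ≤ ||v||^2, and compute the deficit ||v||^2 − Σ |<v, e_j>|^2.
Σ |<v, e_j>|^2 = 264/35; ||v||^2 = 8; deficit = 16/35

Write each e_j = u_j / sqrt(<u_j, u_j>) where u_j is the displayed integer vector. Then <v, e_j> = <v, u_j> / sqrt(<u_j, u_j>), so |<v, e_j>|^2 = <v, u_j>^2 / <u_j, u_j>.
Coefficients: <v, e_1> = -6/sqrt(6), <v, e_2> = 18/sqrt(210).
Square and sum: Σ |<v, e_j>|^2 = 264/35.
Compute ||v||^2 = v·v = 8.
Deficit = 8 − 264/35 = 16/35 ≥ 0, confirming Bessel's inequality. (The deficit equals ||v − Σ <v,e_j> e_j||^2, the squared distance from v to span{e_j}.)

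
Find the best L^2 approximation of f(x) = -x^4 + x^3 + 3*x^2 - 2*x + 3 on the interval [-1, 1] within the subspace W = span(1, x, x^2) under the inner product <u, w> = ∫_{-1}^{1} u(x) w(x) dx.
g(x) = 15*x^2/7 - 7*x/5 + 108/35

The best approximation g ∈ W is the orthogonal projection of f onto W. Writing g = a_0 + a_1 x + a_2 x^2, the coefficients solve the normal equations G · a = b where
  G_{ij} = <φ_i, φ_j> and b_i = <f, φ_i>, with φ_0 = 1, φ_1 = x, φ_2 = x^2.
G =
  [2, 0, 2/3]
  [0, 2/3, 0]
  [2/3, 0, 2/5],
b = (38/5, -14/15, 102/35).
Solving gives a_0 = 108/35, a_1 = -7/5, a_2 = 15/7, so
  g(x) = 15*x^2/7 - 7*x/5 + 108/35.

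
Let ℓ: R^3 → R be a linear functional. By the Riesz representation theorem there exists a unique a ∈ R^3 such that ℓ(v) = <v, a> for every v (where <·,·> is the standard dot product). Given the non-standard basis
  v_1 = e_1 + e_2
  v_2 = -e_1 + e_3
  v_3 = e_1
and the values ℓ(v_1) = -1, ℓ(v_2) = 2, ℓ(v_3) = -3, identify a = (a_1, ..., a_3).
a = (-3, 2, -1)

Write a = (a_1, ..., a_3) in the standard basis. For each basis vector v_i, ℓ(v_i) = <v_i, a> is a linear equation in the a_j's. Collect the n equations into a matrix system V a = ℓ, where row i of V is v_i (expressed in the standard basis). Since V is invertible (lower-triangular with 1s on the diagonal, up to permutation), solve by back-substitution:
  V =
[[1, 1, 0],
 [-1, 0, 1],
 [1, 0, 0]]
  V a = (-1, 2, -3)
Solving gives a = (-3, 2, -1).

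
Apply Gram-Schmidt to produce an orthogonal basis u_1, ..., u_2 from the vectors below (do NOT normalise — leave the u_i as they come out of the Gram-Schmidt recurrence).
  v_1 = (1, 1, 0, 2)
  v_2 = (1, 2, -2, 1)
Orthogonal basis:
  u_1 = (1, 1, 0, 2)
  u_2 = (1/6, 7/6, -2, -2/3)

Apply the Gram-Schmidt recurrence
  u_1 = v_1
  u_i = v_i − Σ_{j<i} ((v_i · u_j) / (u_j · u_j)) · u_j.

Step by step this gives:
  u_1 = (1, 1, 0, 2)
  u_2 = (1/6, 7/6, -2, -2/3)

Orthogonality check:
  u_2 · u_1 = 0 (should be 0)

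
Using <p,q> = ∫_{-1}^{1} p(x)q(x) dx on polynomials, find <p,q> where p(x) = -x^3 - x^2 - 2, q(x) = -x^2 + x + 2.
<p,q> = -8

Expand the product: p(x)·q(x) = x^5 - 3*x^3 - 2*x - 4.
∫_{-1}^{1} of each monomial x^k gives [2/(k+1) if k even, 0 if k odd]. Integrating term-by-term (or equivalently evaluating the antiderivative F(x) = x^6/6 - 3*x^4/4 - x^2 - 4*x at the endpoints):
  F(1) − F(−1) = -67/12 − (29/12) = -8.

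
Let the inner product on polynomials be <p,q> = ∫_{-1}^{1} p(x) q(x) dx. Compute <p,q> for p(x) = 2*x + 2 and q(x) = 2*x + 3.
<p,q> = 44/3

Expand the product: p(x)·q(x) = 4*x^2 + 10*x + 6.
∫_{-1}^{1} of each monomial x^k gives [2/(k+1) if k even, 0 if k odd]. Integrating term-by-term (or equivalently evaluating the antiderivative F(x) = 4*x^3/3 + 5*x^2 + 6*x at the endpoints):
  F(1) − F(−1) = 37/3 − (-7/3) = 44/3.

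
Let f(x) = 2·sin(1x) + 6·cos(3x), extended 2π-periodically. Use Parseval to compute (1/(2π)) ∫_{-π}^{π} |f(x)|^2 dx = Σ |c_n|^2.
Σ |c_n|^2 = 20

Expand |f|^2 and use orthogonality of {sin(nx), cos(mx)} on [-π, π]:
  ∫_{-π}^{π} sin(nx)^2 dx = π, ∫ cos(mx)^2 dx = π, and cross terms integrate to 0.
So ∫_{-π}^{π} f(x)^2 dx = 2^2 · π + 6^2 · π = (4 + 36)π.
Divide by 2π: (4 + 36)/2 = 20.
By Parseval, this equals Σ |c_n|^2.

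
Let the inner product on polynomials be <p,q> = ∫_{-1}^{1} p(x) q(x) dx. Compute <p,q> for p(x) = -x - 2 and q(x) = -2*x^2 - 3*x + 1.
<p,q> = 2/3

Expand the product: p(x)·q(x) = 2*x^3 + 7*x^2 + 5*x - 2.
∫_{-1}^{1} of each monomial x^k gives [2/(k+1) if k even, 0 if k odd]. Integrating term-by-term (or equivalently evaluating the antiderivative F(x) = x^4/2 + 7*x^3/3 + 5*x^2/2 - 2*x at the endpoints):
  F(1) − F(−1) = 10/3 − (8/3) = 2/3.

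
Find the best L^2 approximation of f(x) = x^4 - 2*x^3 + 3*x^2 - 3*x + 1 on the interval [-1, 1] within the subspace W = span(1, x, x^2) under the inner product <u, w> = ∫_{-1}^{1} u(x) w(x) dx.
g(x) = 27*x^2/7 - 21*x/5 + 32/35

The best approximation g ∈ W is the orthogonal projection of f onto W. Writing g = a_0 + a_1 x + a_2 x^2, the coefficients solve the normal equations G · a = b where
  G_{ij} = <φ_i, φ_j> and b_i = <f, φ_i>, with φ_0 = 1, φ_1 = x, φ_2 = x^2.
G =
  [2, 0, 2/3]
  [0, 2/3, 0]
  [2/3, 0, 2/5],
b = (22/5, -14/5, 226/105).
Solving gives a_0 = 32/35, a_1 = -21/5, a_2 = 27/7, so
  g(x) = 27*x^2/7 - 21*x/5 + 32/35.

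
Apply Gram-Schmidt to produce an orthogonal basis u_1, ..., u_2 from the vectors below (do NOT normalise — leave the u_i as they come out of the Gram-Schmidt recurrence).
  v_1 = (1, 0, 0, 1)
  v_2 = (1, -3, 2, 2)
Orthogonal basis:
  u_1 = (1, 0, 0, 1)
  u_2 = (-1/2, -3, 2, 1/2)

Apply the Gram-Schmidt recurrence
  u_1 = v_1
  u_i = v_i − Σ_{j<i} ((v_i · u_j) / (u_j · u_j)) · u_j.

Step by step this gives:
  u_1 = (1, 0, 0, 1)
  u_2 = (-1/2, -3, 2, 1/2)

Orthogonality check:
  u_2 · u_1 = 0 (should be 0)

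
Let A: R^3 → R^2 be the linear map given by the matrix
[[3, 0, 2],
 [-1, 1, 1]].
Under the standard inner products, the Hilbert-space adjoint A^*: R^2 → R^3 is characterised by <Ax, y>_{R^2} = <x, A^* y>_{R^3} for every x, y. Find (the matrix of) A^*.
A^* = A^T =
[[3, -1],
 [0, 1],
 [2, 1]]

For real matrices with standard dot products, the defining identity <Ax, y> = <x, A^* y> gives (Ax)^T y = x^T (A^*) y, i.e. x^T A^T y = x^T (A^*) y. Since this holds for all x, y, we must have A^* = A^T. Therefore
A^* =
[[3, -1],
 [0, 1],
 [2, 1]].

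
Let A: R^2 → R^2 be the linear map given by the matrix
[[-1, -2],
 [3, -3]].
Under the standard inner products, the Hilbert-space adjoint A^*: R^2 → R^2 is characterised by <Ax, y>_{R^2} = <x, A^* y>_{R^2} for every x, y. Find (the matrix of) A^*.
A^* = A^T =
[[-1, 3],
 [-2, -3]]

For real matrices with standard dot products, the defining identity <Ax, y> = <x, A^* y> gives (Ax)^T y = x^T (A^*) y, i.e. x^T A^T y = x^T (A^*) y. Since this holds for all x, y, we must have A^* = A^T. Therefore
A^* =
[[-1, 3],
 [-2, -3]].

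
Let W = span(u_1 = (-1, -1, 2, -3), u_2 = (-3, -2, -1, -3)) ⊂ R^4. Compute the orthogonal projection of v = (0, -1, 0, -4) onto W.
proj_W(v) = (-293/201, -239/201, 208/201, -185/67)

Set up U = [u_1 | ... | u_2] ∈ R^(4×2). The projector onto W = col(U) is P = U (U^T U)^(-1) U^T.
Compute U^T U =
  [15, 12]
  [12, 23],
and U^T v = (13, 14).
Solve U^T U · c = U^T v for the coefficients: c = (131/201, 18/67). The projection is proj_W(v) = U c.
Check: (v - proj_W(v)) · u_1 = 0  (should be 0).
Check: (v - proj_W(v)) · u_2 = 0  (should be 0).
Result: proj_W(v) = (-293/201, -239/201, 208/201, -185/67).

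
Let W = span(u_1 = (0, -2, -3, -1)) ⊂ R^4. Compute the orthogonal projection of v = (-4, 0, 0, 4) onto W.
proj_W(v) = (0, 4/7, 6/7, 2/7)

Set up U = [u_1 | ... | u_1] ∈ R^(4×1). The projector onto W = col(U) is P = U (U^T U)^(-1) U^T.
Compute U^T U =
  [14],
and U^T v = (-4).
Solve U^T U · c = U^T v for the coefficients: c = (-2/7). The projection is proj_W(v) = U c.
Check: (v - proj_W(v)) · u_1 = 0  (should be 0).
Result: proj_W(v) = (0, 4/7, 6/7, 2/7).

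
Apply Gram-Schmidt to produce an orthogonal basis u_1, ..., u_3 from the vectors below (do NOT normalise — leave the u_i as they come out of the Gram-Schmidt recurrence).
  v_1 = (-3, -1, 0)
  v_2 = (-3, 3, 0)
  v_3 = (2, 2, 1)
Orthogonal basis:
  u_1 = (-3, -1, 0)
  u_2 = (-6/5, 18/5, 0)
  u_3 = (0, 0, 1)

Apply the Gram-Schmidt recurrence
  u_1 = v_1
  u_i = v_i − Σ_{j<i} ((v_i · u_j) / (u_j · u_j)) · u_j.

Step by step this gives:
  u_1 = (-3, -1, 0)
  u_2 = (-6/5, 18/5, 0)
  u_3 = (0, 0, 1)

Orthogonality check:
  u_2 · u_1 = 0 (should be 0)
  u_3 · u_1 = 0 (should be 0)
  u_3 · u_2 = 0 (should be 0)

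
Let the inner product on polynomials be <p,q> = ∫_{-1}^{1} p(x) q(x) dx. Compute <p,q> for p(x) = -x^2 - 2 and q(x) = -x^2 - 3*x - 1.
<p,q> = 32/5

Expand the product: p(x)·q(x) = x^4 + 3*x^3 + 3*x^2 + 6*x + 2.
∫_{-1}^{1} of each monomial x^k gives [2/(k+1) if k even, 0 if k odd]. Integrating term-by-term (or equivalently evaluating the antiderivative F(x) = x^5/5 + 3*x^4/4 + x^3 + 3*x^2 + 2*x at the endpoints):
  F(1) − F(−1) = 139/20 − (11/20) = 32/5.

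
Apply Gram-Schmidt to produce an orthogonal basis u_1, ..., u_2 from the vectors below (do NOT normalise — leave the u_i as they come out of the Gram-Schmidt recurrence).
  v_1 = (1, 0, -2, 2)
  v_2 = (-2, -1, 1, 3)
Orthogonal basis:
  u_1 = (1, 0, -2, 2)
  u_2 = (-20/9, -1, 13/9, 23/9)

Apply the Gram-Schmidt recurrence
  u_1 = v_1
  u_i = v_i − Σ_{j<i} ((v_i · u_j) / (u_j · u_j)) · u_j.

Step by step this gives:
  u_1 = (1, 0, -2, 2)
  u_2 = (-20/9, -1, 13/9, 23/9)

Orthogonality check:
  u_2 · u_1 = 0 (should be 0)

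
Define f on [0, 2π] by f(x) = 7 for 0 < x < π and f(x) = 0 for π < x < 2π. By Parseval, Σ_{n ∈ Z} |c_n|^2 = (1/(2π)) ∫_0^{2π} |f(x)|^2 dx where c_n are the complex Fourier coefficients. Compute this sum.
Σ |c_n|^2 = 49/2

Parseval equates the L^2 energy of f (normalised by 1/(2π)) with the ℓ^2 sum of its Fourier coefficients: (1/(2π)) ∫_0^{2π} |f|^2 = Σ |c_n|^2.
Compute the left side: (1/(2π)) [∫_0^π 7^2 dx + ∫_π^{2π} 0^2 dx] = (1/(2π)) · (49π + 0π) = (49 + 0)/2 = 49/2.
So Σ_{n ∈ Z} |c_n|^2 = 49/2.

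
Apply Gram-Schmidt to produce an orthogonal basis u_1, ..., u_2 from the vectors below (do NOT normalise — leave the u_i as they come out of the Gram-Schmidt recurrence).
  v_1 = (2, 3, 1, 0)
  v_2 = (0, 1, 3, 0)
Orthogonal basis:
  u_1 = (2, 3, 1, 0)
  u_2 = (-6/7, -2/7, 18/7, 0)

Apply the Gram-Schmidt recurrence
  u_1 = v_1
  u_i = v_i − Σ_{j<i} ((v_i · u_j) / (u_j · u_j)) · u_j.

Step by step this gives:
  u_1 = (2, 3, 1, 0)
  u_2 = (-6/7, -2/7, 18/7, 0)

Orthogonality check:
  u_2 · u_1 = 0 (should be 0)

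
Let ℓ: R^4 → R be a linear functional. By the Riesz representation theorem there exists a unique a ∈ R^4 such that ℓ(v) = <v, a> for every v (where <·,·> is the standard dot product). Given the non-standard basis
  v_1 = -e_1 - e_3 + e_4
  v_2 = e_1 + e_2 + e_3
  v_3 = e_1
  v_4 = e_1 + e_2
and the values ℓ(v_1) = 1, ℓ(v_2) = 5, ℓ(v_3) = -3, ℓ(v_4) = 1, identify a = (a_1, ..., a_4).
a = (-3, 4, 4, 2)

Write a = (a_1, ..., a_4) in the standard basis. For each basis vector v_i, ℓ(v_i) = <v_i, a> is a linear equation in the a_j's. Collect the n equations into a matrix system V a = ℓ, where row i of V is v_i (expressed in the standard basis). Since V is invertible (lower-triangular with 1s on the diagonal, up to permutation), solve by back-substitution:
  V =
[[-1, 0, -1, 1],
 [1, 1, 1, 0],
 [1, 0, 0, 0],
 [1, 1, 0, 0]]
  V a = (1, 5, -3, 1)
Solving gives a = (-3, 4, 4, 2).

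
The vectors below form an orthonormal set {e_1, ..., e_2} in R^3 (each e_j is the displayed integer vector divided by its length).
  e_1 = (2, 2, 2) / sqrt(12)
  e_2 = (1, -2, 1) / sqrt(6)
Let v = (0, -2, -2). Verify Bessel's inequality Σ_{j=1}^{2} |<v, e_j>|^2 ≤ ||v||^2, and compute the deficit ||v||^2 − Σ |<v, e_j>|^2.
Σ |<v, e_j>|^2 = 6; ||v||^2 = 8; deficit = 2

Write each e_j = u_j / sqrt(<u_j, u_j>) where u_j is the displayed integer vector. Then <v, e_j> = <v, u_j> / sqrt(<u_j, u_j>), so |<v, e_j>|^2 = <v, u_j>^2 / <u_j, u_j>.
Coefficients: <v, e_1> = -8/sqrt(12), <v, e_2> = 2/sqrt(6).
Square and sum: Σ |<v, e_j>|^2 = 6.
Compute ||v||^2 = v·v = 8.
Deficit = 8 − 6 = 2 ≥ 0, confirming Bessel's inequality. (The deficit equals ||v − Σ <v,e_j> e_j||^2, the squared distance from v to span{e_j}.)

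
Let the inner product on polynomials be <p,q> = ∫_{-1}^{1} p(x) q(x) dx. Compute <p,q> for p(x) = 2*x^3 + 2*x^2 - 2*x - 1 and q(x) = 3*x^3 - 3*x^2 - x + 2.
<p,q> = -66/35

Expand the product: p(x)·q(x) = 6*x^6 - 14*x^4 + 5*x^3 + 9*x^2 - 3*x - 2.
∫_{-1}^{1} of each monomial x^k gives [2/(k+1) if k even, 0 if k odd]. Integrating term-by-term (or equivalently evaluating the antiderivative F(x) = 6*x^7/7 - 14*x^5/5 + 5*x^4/4 + 3*x^3 - 3*x^2/2 - 2*x at the endpoints):
  F(1) − F(−1) = -167/140 − (97/140) = -66/35.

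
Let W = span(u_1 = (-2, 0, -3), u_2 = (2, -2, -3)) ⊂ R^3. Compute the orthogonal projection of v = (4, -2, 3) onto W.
proj_W(v) = (214/49, -62/49, 135/49)

Set up U = [u_1 | ... | u_2] ∈ R^(3×2). The projector onto W = col(U) is P = U (U^T U)^(-1) U^T.
Compute U^T U =
  [13, 5]
  [5, 17],
and U^T v = (-17, 3).
Solve U^T U · c = U^T v for the coefficients: c = (-76/49, 31/49). The projection is proj_W(v) = U c.
Check: (v - proj_W(v)) · u_1 = 0  (should be 0).
Check: (v - proj_W(v)) · u_2 = 0  (should be 0).
Result: proj_W(v) = (214/49, -62/49, 135/49).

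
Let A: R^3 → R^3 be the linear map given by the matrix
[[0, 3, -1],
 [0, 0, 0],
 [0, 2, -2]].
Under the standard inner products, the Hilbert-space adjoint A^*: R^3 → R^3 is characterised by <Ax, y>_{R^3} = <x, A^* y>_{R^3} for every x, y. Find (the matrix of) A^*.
A^* = A^T =
[[0, 0, 0],
 [3, 0, 2],
 [-1, 0, -2]]

For real matrices with standard dot products, the defining identity <Ax, y> = <x, A^* y> gives (Ax)^T y = x^T (A^*) y, i.e. x^T A^T y = x^T (A^*) y. Since this holds for all x, y, we must have A^* = A^T. Therefore
A^* =
[[0, 0, 0],
 [3, 0, 2],
 [-1, 0, -2]].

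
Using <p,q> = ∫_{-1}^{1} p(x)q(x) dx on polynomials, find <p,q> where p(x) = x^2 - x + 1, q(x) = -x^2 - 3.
<p,q> = -136/15

Expand the product: p(x)·q(x) = -x^4 + x^3 - 4*x^2 + 3*x - 3.
∫_{-1}^{1} of each monomial x^k gives [2/(k+1) if k even, 0 if k odd]. Integrating term-by-term (or equivalently evaluating the antiderivative F(x) = -x^5/5 + x^4/4 - 4*x^3/3 + 3*x^2/2 - 3*x at the endpoints):
  F(1) − F(−1) = -167/60 − (377/60) = -136/15.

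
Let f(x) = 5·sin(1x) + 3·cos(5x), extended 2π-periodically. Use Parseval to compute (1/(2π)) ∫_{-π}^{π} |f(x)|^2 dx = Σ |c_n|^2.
Σ |c_n|^2 = 17

Expand |f|^2 and use orthogonality of {sin(nx), cos(mx)} on [-π, π]:
  ∫_{-π}^{π} sin(nx)^2 dx = π, ∫ cos(mx)^2 dx = π, and cross terms integrate to 0.
So ∫_{-π}^{π} f(x)^2 dx = 5^2 · π + 3^2 · π = (25 + 9)π.
Divide by 2π: (25 + 9)/2 = 17.
By Parseval, this equals Σ |c_n|^2.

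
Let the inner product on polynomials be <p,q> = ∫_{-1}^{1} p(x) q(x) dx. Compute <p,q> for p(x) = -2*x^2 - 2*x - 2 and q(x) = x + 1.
<p,q> = -20/3

Expand the product: p(x)·q(x) = -2*x^3 - 4*x^2 - 4*x - 2.
∫_{-1}^{1} of each monomial x^k gives [2/(k+1) if k even, 0 if k odd]. Integrating term-by-term (or equivalently evaluating the antiderivative F(x) = -x^4/2 - 4*x^3/3 - 2*x^2 - 2*x at the endpoints):
  F(1) − F(−1) = -35/6 − (5/6) = -20/3.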